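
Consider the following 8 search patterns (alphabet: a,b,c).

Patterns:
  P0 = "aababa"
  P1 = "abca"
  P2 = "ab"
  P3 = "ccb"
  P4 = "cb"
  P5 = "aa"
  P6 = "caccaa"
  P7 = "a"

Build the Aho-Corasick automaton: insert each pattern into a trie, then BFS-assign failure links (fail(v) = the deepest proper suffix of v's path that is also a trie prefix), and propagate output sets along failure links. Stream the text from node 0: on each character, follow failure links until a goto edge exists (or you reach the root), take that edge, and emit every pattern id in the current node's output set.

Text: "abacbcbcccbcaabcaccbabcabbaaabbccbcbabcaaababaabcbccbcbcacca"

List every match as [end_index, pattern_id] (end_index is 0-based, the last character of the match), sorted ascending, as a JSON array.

Build:
Trie nodes:
  n0 'ε': a→1 c→10
  n1 'a': a→2 b→7  ←P7
  n2 'aa': b→3  ←P5
  n3 'aab': a→4
  n4 'aaba': b→5
  n5 'aabab': a→6
  n6 'aababa': ·  ←P0
  n7 'ab': c→8  ←P2
  n8 'abc': a→9
  n9 'abca': ·  ←P1
  n10 'c': a→14 b→13 c→11
  n11 'cc': b→12
  n12 'ccb': ·  ←P3
  n13 'cb': ·  ←P4
  n14 'ca': c→15
  n15 'cac': c→16
  n16 'cacc': a→17
  n17 'cacca': a→18
  n18 'caccaa': ·  ←P6

Failure links (BFS by depth):
  fail(1) 'a': from fail(0)=0 chase 'a': 0 ⇒ 0;  out={7}∪out(0)={7}
  fail(10) 'c': from fail(0)=0 chase 'c': 0 ⇒ 0;  out=∅∪out(0)=∅
  fail(2) 'aa': from fail(1)=0 chase 'a': 0 ⇒ 1;  out={5}∪out(1)={5,7}
  fail(7) 'ab': from fail(1)=0 chase 'b': 0 ⇒ 0;  out={2}∪out(0)={2}
  fail(11) 'cc': from fail(10)=0 chase 'c': 0 ⇒ 10;  out=∅∪out(10)=∅
  fail(13) 'cb': from fail(10)=0 chase 'b': 0 ⇒ 0;  out={4}∪out(0)={4}
  fail(14) 'ca': from fail(10)=0 chase 'a': 0 ⇒ 1;  out=∅∪out(1)={7}
  fail(3) 'aab': from fail(2)=1 chase 'b': 1 ⇒ 7;  out=∅∪out(7)={2}
  fail(8) 'abc': from fail(7)=0 chase 'c': 0 ⇒ 10;  out=∅∪out(10)=∅
  fail(12) 'ccb': from fail(11)=10 chase 'b': 10 ⇒ 13;  out={3}∪out(13)={3,4}
  fail(15) 'cac': from fail(14)=1 chase 'c': 1→0 ⇒ 10;  out=∅∪out(10)=∅
  fail(4) 'aaba': from fail(3)=7 chase 'a': 7→0 ⇒ 1;  out=∅∪out(1)={7}
  fail(9) 'abca': from fail(8)=10 chase 'a': 10 ⇒ 14;  out={1}∪out(14)={1,7}
  fail(16) 'cacc': from fail(15)=10 chase 'c': 10 ⇒ 11;  out=∅∪out(11)=∅
  fail(5) 'aabab': from fail(4)=1 chase 'b': 1 ⇒ 7;  out=∅∪out(7)={2}
  fail(17) 'cacca': from fail(16)=11 chase 'a': 11→10 ⇒ 14;  out=∅∪out(14)={7}
  fail(6) 'aababa': from fail(5)=7 chase 'a': 7→0 ⇒ 1;  out={0}∪out(1)={0,7}
  fail(18) 'caccaa': from fail(17)=14 chase 'a': 14→1 ⇒ 2;  out={6}∪out(2)={5,6,7}

Text stream:
[0] read 'a'  n0⇒n1  ** P7@[0:0]
[1] read 'b'  n1⇒n7  ** P2@[0:1]
[2] read 'a'  n7⇒n1 (fail-walked)  ** P7@[2:2]
[3] read 'c'  n1⇒n10 (fail-walked)
[4] read 'b'  n10⇒n13  ** P4@[3:4]
[5] read 'c'  n13⇒n10 (fail-walked)
[6] read 'b'  n10⇒n13  ** P4@[5:6]
[7] read 'c'  n13⇒n10 (fail-walked)
[8] read 'c'  n10⇒n11
[9] read 'c'  n11⇒n11 (fail-walked)
[10] read 'b'  n11⇒n12  ** P3@[8:10],P4@[9:10]
[11] read 'c'  n12⇒n10 (fail-walked)
[12] read 'a'  n10⇒n14  ** P7@[12:12]
[13] read 'a'  n14⇒n2 (fail-walked)  ** P5@[12:13],P7@[13:13]
[14] read 'b'  n2⇒n3  ** P2@[13:14]
[15] read 'c'  n3⇒n8 (fail-walked)
[16] read 'a'  n8⇒n9  ** P1@[13:16],P7@[16:16]
[17] read 'c'  n9⇒n15 (fail-walked)
[18] read 'c'  n15⇒n16
[19] read 'b'  n16⇒n12 (fail-walked)  ** P3@[17:19],P4@[18:19]
[20] read 'a'  n12⇒n1 (fail-walked)  ** P7@[20:20]
[21] read 'b'  n1⇒n7  ** P2@[20:21]
[22] read 'c'  n7⇒n8
[23] read 'a'  n8⇒n9  ** P1@[20:23],P7@[23:23]
[24] read 'b'  n9⇒n7 (fail-walked)  ** P2@[23:24]
[25] read 'b'  n7⇒n0 (fail-walked)
[26] read 'a'  n0⇒n1  ** P7@[26:26]
[27] read 'a'  n1⇒n2  ** P5@[26:27],P7@[27:27]
[28] read 'a'  n2⇒n2 (fail-walked)  ** P5@[27:28],P7@[28:28]
[29] read 'b'  n2⇒n3  ** P2@[28:29]
[30] read 'b'  n3⇒n0 (fail-walked)
[31] read 'c'  n0⇒n10
[32] read 'c'  n10⇒n11
[33] read 'b'  n11⇒n12  ** P3@[31:33],P4@[32:33]
[34] read 'c'  n12⇒n10 (fail-walked)
[35] read 'b'  n10⇒n13  ** P4@[34:35]
[36] read 'a'  n13⇒n1 (fail-walked)  ** P7@[36:36]
[37] read 'b'  n1⇒n7  ** P2@[36:37]
[38] read 'c'  n7⇒n8
[39] read 'a'  n8⇒n9  ** P1@[36:39],P7@[39:39]
[40] read 'a'  n9⇒n2 (fail-walked)  ** P5@[39:40],P7@[40:40]
[41] read 'a'  n2⇒n2 (fail-walked)  ** P5@[40:41],P7@[41:41]
[42] read 'b'  n2⇒n3  ** P2@[41:42]
[43] read 'a'  n3⇒n4  ** P7@[43:43]
[44] read 'b'  n4⇒n5  ** P2@[43:44]
[45] read 'a'  n5⇒n6  ** P0@[40:45],P7@[45:45]
[46] read 'a'  n6⇒n2 (fail-walked)  ** P5@[45:46],P7@[46:46]
[47] read 'b'  n2⇒n3  ** P2@[46:47]
[48] read 'c'  n3⇒n8 (fail-walked)
[49] read 'b'  n8⇒n13 (fail-walked)  ** P4@[48:49]
[50] read 'c'  n13⇒n10 (fail-walked)
[51] read 'c'  n10⇒n11
[52] read 'b'  n11⇒n12  ** P3@[50:52],P4@[51:52]
[53] read 'c'  n12⇒n10 (fail-walked)
[54] read 'b'  n10⇒n13  ** P4@[53:54]
[55] read 'c'  n13⇒n10 (fail-walked)
[56] read 'a'  n10⇒n14  ** P7@[56:56]
[57] read 'c'  n14⇒n15
[58] read 'c'  n15⇒n16
[59] read 'a'  n16⇒n17  ** P7@[59:59]

Result: [[0,7],[1,2],[2,7],[4,4],[6,4],[10,3],[10,4],[12,7],[13,5],[13,7],[14,2],[16,1],[16,7],[19,3],[19,4],[20,7],[21,2],[23,1],[23,7],[24,2],[26,7],[27,5],[27,7],[28,5],[28,7],[29,2],[33,3],[33,4],[35,4],[36,7],[37,2],[39,1],[39,7],[40,5],[40,7],[41,5],[41,7],[42,2],[43,7],[44,2],[45,0],[45,7],[46,5],[46,7],[47,2],[49,4],[52,3],[52,4],[54,4],[56,7],[59,7]]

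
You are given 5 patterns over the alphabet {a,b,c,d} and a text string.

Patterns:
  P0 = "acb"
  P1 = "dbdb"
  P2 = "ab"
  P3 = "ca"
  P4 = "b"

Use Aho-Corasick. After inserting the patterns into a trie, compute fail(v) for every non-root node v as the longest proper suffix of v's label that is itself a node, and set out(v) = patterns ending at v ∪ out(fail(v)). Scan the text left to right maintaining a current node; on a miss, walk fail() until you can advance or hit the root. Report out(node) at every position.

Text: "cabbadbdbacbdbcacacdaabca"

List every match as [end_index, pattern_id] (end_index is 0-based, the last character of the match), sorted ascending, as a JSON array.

Construct AC machine:
Trie (insert patterns):
  n0 'ε': a→1 b→11 c→9 d→4
  n1 'a': b→8 c→2
  n2 'ac': b→3
  n3 'acb': ·  [P0 ends]
  n4 'd': b→5
  n5 'db': d→6
  n6 'dbd': b→7
  n7 'dbdb': ·  [P1 ends]
  n8 'ab': ·  [P2 ends]
  n9 'c': a→10
  n10 'ca': ·  [P3 ends]
  n11 'b': ·  [P4 ends]

BFS fail/out derivation:
  n1('a'): parent n0 fail=0; on 'a' 0 → fail=0;  out ∅∪∅=∅
  n4('d'): parent n0 fail=0; on 'd' 0 → fail=0;  out ∅∪∅=∅
  n9('c'): parent n0 fail=0; on 'c' 0 → fail=0;  out ∅∪∅=∅
  n11('b'): parent n0 fail=0; on 'b' 0 → fail=0;  out {4}∪∅={4}
  n2('ac'): parent n1 fail=0; on 'c' 0 → fail=9;  out ∅∪∅=∅
  n5('db'): parent n4 fail=0; on 'b' 0 → fail=11;  out ∅∪{4}={4}
  n8('ab'): parent n1 fail=0; on 'b' 0 → fail=11;  out {2}∪{4}={2,4}
  n10('ca'): parent n9 fail=0; on 'a' 0 → fail=1;  out {3}∪∅={3}
  n3('acb'): parent n2 fail=9; on 'b' 9→0 → fail=11;  out {0}∪{4}={0,4}
  n6('dbd'): parent n5 fail=11; on 'd' 11→0 → fail=4;  out ∅∪∅=∅
  n7('dbdb'): parent n6 fail=4; on 'b' 4 → fail=5;  out {1}∪{4}={1,4}

Run:
i=0 'c': node 0→9
i=1 'a': node 9→10  ** P3@[0:1]
i=2 'b': node 10→8 (via fail)  ** P2@[1:2],P4@[2:2]
i=3 'b': node 8→11 (via fail)  ** P4@[3:3]
i=4 'a': node 11→1 (via fail)
i=5 'd': node 1→4 (via fail)
i=6 'b': node 4→5  ** P4@[6:6]
i=7 'd': node 5→6
i=8 'b': node 6→7  ** P1@[5:8],P4@[8:8]
i=9 'a': node 7→1 (via fail)
i=10 'c': node 1→2
i=11 'b': node 2→3  ** P0@[9:11],P4@[11:11]
i=12 'd': node 3→4 (via fail)
i=13 'b': node 4→5  ** P4@[13:13]
i=14 'c': node 5→9 (via fail)
i=15 'a': node 9→10  ** P3@[14:15]
i=16 'c': node 10→2 (via fail)
i=17 'a': node 2→10 (via fail)  ** P3@[16:17]
i=18 'c': node 10→2 (via fail)
i=19 'd': node 2→4 (via fail)
i=20 'a': node 4→1 (via fail)
i=21 'a': node 1→1 (via fail)
i=22 'b': node 1→8  ** P2@[21:22],P4@[22:22]
i=23 'c': node 8→9 (via fail)
i=24 'a': node 9→10  ** P3@[23:24]

All matches (sorted): [[1,3],[2,2],[2,4],[3,4],[6,4],[8,1],[8,4],[11,0],[11,4],[13,4],[15,3],[17,3],[22,2],[22,4],[24,3]]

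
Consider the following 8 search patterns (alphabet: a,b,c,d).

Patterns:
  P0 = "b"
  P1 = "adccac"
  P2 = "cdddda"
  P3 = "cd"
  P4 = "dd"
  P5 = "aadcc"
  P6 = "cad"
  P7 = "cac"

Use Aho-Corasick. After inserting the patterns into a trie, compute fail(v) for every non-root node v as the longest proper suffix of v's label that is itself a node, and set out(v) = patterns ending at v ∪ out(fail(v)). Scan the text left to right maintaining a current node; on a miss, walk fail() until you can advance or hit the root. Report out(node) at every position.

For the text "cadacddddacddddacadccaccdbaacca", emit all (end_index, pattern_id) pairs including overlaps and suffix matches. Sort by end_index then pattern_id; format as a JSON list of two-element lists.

Build automaton:
Trie (insert patterns):
  n0 'ε': a→2 b→1 c→8 d→14
  n1 'b': ·  ←P0
  n2 'a': a→16 d→3
  n3 'ad': c→4
  n4 'adc': c→5
  n5 'adcc': a→6
  n6 'adcca': c→7
  n7 'adccac': ·  ←P1
  n8 'c': a→20 d→9
  n9 'cd': d→10  ←P3
  n10 'cdd': d→11
  n11 'cddd': d→12
  n12 'cdddd': a→13
  n13 'cdddda': ·  ←P2
  n14 'd': d→15
  n15 'dd': ·  ←P4
  n16 'aa': d→17
  n17 'aad': c→18
  n18 'aadc': c→19
  n19 'aadcc': ·  ←P5
  n20 'ca': c→22 d→21
  n21 'cad': ·  ←P6
  n22 'cac': ·  ←P7

BFS fail/out derivation:
  n1('b'): parent n0 fail=0; on 'b' 0 → fail=0;  out {0}∪∅={0}
  n2('a'): parent n0 fail=0; on 'a' 0 → fail=0;  out ∅∪∅=∅
  n8('c'): parent n0 fail=0; on 'c' 0 → fail=0;  out ∅∪∅=∅
  n14('d'): parent n0 fail=0; on 'd' 0 → fail=0;  out ∅∪∅=∅
  n3('ad'): parent n2 fail=0; on 'd' 0 → fail=14;  out ∅∪∅=∅
  n9('cd'): parent n8 fail=0; on 'd' 0 → fail=14;  out {3}∪∅={3}
  n15('dd'): parent n14 fail=0; on 'd' 0 → fail=14;  out {4}∪∅={4}
  n16('aa'): parent n2 fail=0; on 'a' 0 → fail=2;  out ∅∪∅=∅
  n20('ca'): parent n8 fail=0; on 'a' 0 → fail=2;  out ∅∪∅=∅
  n4('adc'): parent n3 fail=14; on 'c' 14→0 → fail=8;  out ∅∪∅=∅
  n10('cdd'): parent n9 fail=14; on 'd' 14 → fail=15;  out ∅∪{4}={4}
  n17('aad'): parent n16 fail=2; on 'd' 2 → fail=3;  out ∅∪∅=∅
  n21('cad'): parent n20 fail=2; on 'd' 2 → fail=3;  out {6}∪∅={6}
  n22('cac'): parent n20 fail=2; on 'c' 2→0 → fail=8;  out {7}∪∅={7}
  n5('adcc'): parent n4 fail=8; on 'c' 8→0 → fail=8;  out ∅∪∅=∅
  n11('cddd'): parent n10 fail=15; on 'd' 15→14 → fail=15;  out ∅∪{4}={4}
  n18('aadc'): parent n17 fail=3; on 'c' 3 → fail=4;  out ∅∪∅=∅
  n6('adcca'): parent n5 fail=8; on 'a' 8 → fail=20;  out ∅∪∅=∅
  n12('cdddd'): parent n11 fail=15; on 'd' 15→14 → fail=15;  out ∅∪{4}={4}
  n19('aadcc'): parent n18 fail=4; on 'c' 4 → fail=5;  out {5}∪∅={5}
  n7('adccac'): parent n6 fail=20; on 'c' 20 → fail=22;  out {1}∪{7}={1,7}
  n13('cdddda'): parent n12 fail=15; on 'a' 15→14→0 → fail=2;  out {2}∪∅={2}

Run:
pos 0 'c': at 8
pos 1 'a': at 20
pos 2 'd': at 21  → match P6@[0:2]
pos 3 'a': at 2 ·f
pos 4 'c': at 8 ·f
pos 5 'd': at 9  → match P3@[4:5]
pos 6 'd': at 10  → match P4@[5:6]
pos 7 'd': at 11  → match P4@[6:7]
pos 8 'd': at 12  → match P4@[7:8]
pos 9 'a': at 13  → match P2@[4:9]
pos 10 'c': at 8 ·f
pos 11 'd': at 9  → match P3@[10:11]
pos 12 'd': at 10  → match P4@[11:12]
pos 13 'd': at 11  → match P4@[12:13]
pos 14 'd': at 12  → match P4@[13:14]
pos 15 'a': at 13  → match P2@[10:15]
pos 16 'c': at 8 ·f
pos 17 'a': at 20
pos 18 'd': at 21  → match P6@[16:18]
pos 19 'c': at 4 ·f
pos 20 'c': at 5
pos 21 'a': at 6
pos 22 'c': at 7  → match P1@[17:22],P7@[20:22]
pos 23 'c': at 8 ·f
pos 24 'd': at 9  → match P3@[23:24]
pos 25 'b': at 1 ·f  → match P0@[25:25]
pos 26 'a': at 2 ·f
pos 27 'a': at 16
pos 28 'c': at 8 ·f
pos 29 'c': at 8 ·f
pos 30 'a': at 20

All matches (sorted): [[2,6],[5,3],[6,4],[7,4],[8,4],[9,2],[11,3],[12,4],[13,4],[14,4],[15,2],[18,6],[22,1],[22,7],[24,3],[25,0]]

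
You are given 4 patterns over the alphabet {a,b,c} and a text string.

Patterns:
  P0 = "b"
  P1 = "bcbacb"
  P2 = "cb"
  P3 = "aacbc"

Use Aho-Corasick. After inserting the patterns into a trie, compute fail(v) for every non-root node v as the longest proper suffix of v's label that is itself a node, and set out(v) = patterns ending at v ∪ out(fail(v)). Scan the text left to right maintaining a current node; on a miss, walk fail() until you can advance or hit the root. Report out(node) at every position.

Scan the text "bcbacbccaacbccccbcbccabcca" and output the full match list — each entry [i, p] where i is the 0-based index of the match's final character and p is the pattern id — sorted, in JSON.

Build:
Trie nodes:
  0='ε' goto a→9 b→1 c→7
  1='b' goto c→2  ←P0
  2='bc' goto b→3
  3='bcb' goto a→4
  4='bcba' goto c→5
  5='bcbac' goto b→6
  6='bcbacb' goto ·  ←P1
  7='c' goto b→8
  8='cb' goto ·  ←P2
  9='a' goto a→10
  10='aa' goto c→11
  11='aac' goto b→12
  12='aacb' goto c→13
  13='aacbc' goto ·  ←P3

Failure links (BFS by depth):
  n1('b'): parent n0 fail=0; on 'b' 0 → fail=0;  out {0}∪∅={0}
  n7('c'): parent n0 fail=0; on 'c' 0 → fail=0;  out ∅∪∅=∅
  n9('a'): parent n0 fail=0; on 'a' 0 → fail=0;  out ∅∪∅=∅
  n2('bc'): parent n1 fail=0; on 'c' 0 → fail=7;  out ∅∪∅=∅
  n8('cb'): parent n7 fail=0; on 'b' 0 → fail=1;  out {2}∪{0}={0,2}
  n10('aa'): parent n9 fail=0; on 'a' 0 → fail=9;  out ∅∪∅=∅
  n3('bcb'): parent n2 fail=7; on 'b' 7 → fail=8;  out ∅∪{0,2}={0,2}
  n11('aac'): parent n10 fail=9; on 'c' 9→0 → fail=7;  out ∅∪∅=∅
  n4('bcba'): parent n3 fail=8; on 'a' 8→1→0 → fail=9;  out ∅∪∅=∅
  n12('aacb'): parent n11 fail=7; on 'b' 7 → fail=8;  out ∅∪{0,2}={0,2}
  n5('bcbac'): parent n4 fail=9; on 'c' 9→0 → fail=7;  out ∅∪∅=∅
  n13('aacbc'): parent n12 fail=8; on 'c' 8→1 → fail=2;  out {3}∪∅={3}
  n6('bcbacb'): parent n5 fail=7; on 'b' 7 → fail=8;  out {1}∪{0,2}={0,1,2}

Scan:
pos 0 'b': at 1  → match P0@[0:0]
pos 1 'c': at 2
pos 2 'b': at 3  → match P0@[2:2],P2@[1:2]
pos 3 'a': at 4
pos 4 'c': at 5
pos 5 'b': at 6  → match P0@[5:5],P1@[0:5],P2@[4:5]
pos 6 'c': at 2 (via fail)
pos 7 'c': at 7 (via fail)
pos 8 'a': at 9 (via fail)
pos 9 'a': at 10
pos 10 'c': at 11
pos 11 'b': at 12  → match P0@[11:11],P2@[10:11]
pos 12 'c': at 13  → match P3@[8:12]
pos 13 'c': at 7 (via fail)
pos 14 'c': at 7 (via fail)
pos 15 'c': at 7 (via fail)
pos 16 'b': at 8  → match P0@[16:16],P2@[15:16]
pos 17 'c': at 2 (via fail)
pos 18 'b': at 3  → match P0@[18:18],P2@[17:18]
pos 19 'c': at 2 (via fail)
pos 20 'c': at 7 (via fail)
pos 21 'a': at 9 (via fail)
pos 22 'b': at 1 (via fail)  → match P0@[22:22]
pos 23 'c': at 2
pos 24 'c': at 7 (via fail)
pos 25 'a': at 9 (via fail)

All matches (sorted): [[0,0],[2,0],[2,2],[5,0],[5,1],[5,2],[11,0],[11,2],[12,3],[16,0],[16,2],[18,0],[18,2],[22,0]]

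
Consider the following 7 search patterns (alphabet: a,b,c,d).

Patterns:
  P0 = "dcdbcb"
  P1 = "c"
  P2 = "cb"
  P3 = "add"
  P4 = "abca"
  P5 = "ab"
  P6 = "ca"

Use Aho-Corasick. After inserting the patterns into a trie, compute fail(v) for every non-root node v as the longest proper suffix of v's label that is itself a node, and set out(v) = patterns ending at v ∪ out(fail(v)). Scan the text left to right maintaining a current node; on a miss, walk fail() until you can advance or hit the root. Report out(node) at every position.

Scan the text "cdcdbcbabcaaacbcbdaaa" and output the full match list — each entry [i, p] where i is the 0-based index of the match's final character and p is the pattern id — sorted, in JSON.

Build automaton:
Trie (insert patterns):
  0='ε' goto a→9 c→7 d→1
  1='d' goto c→2
  2='dc' goto d→3
  3='dcd' goto b→4
  4='dcdb' goto c→5
  5='dcdbc' goto b→6
  6='dcdbcb' goto ·  ←P0
  7='c' goto a→15 b→8  ←P1
  8='cb' goto ·  ←P2
  9='a' goto b→12 d→10
  10='ad' goto d→11
  11='add' goto ·  ←P3
  12='ab' goto c→13  ←P5
  13='abc' goto a→14
  14='abca' goto ·  ←P4
  15='ca' goto ·  ←P6

Failure links (BFS by depth):
  n1('d'): parent n0 fail=0; on 'd' 0 → fail=0;  out ∅∪∅=∅
  n7('c'): parent n0 fail=0; on 'c' 0 → fail=0;  out {1}∪∅={1}
  n9('a'): parent n0 fail=0; on 'a' 0 → fail=0;  out ∅∪∅=∅
  n2('dc'): parent n1 fail=0; on 'c' 0 → fail=7;  out ∅∪{1}={1}
  n8('cb'): parent n7 fail=0; on 'b' 0 → fail=0;  out {2}∪∅={2}
  n10('ad'): parent n9 fail=0; on 'd' 0 → fail=1;  out ∅∪∅=∅
  n12('ab'): parent n9 fail=0; on 'b' 0 → fail=0;  out {5}∪∅={5}
  n15('ca'): parent n7 fail=0; on 'a' 0 → fail=9;  out {6}∪∅={6}
  n3('dcd'): parent n2 fail=7; on 'd' 7→0 → fail=1;  out ∅∪∅=∅
  n11('add'): parent n10 fail=1; on 'd' 1→0 → fail=1;  out {3}∪∅={3}
  n13('abc'): parent n12 fail=0; on 'c' 0 → fail=7;  out ∅∪{1}={1}
  n4('dcdb'): parent n3 fail=1; on 'b' 1→0 → fail=0;  out ∅∪∅=∅
  n14('abca'): parent n13 fail=7; on 'a' 7 → fail=15;  out {4}∪{6}={4,6}
  n5('dcdbc'): parent n4 fail=0; on 'c' 0 → fail=7;  out ∅∪{1}={1}
  n6('dcdbcb'): parent n5 fail=7; on 'b' 7 → fail=8;  out {0}∪{2}={0,2}

Text stream:
i=0 'c': node 0→7  → match P1@[0:0]
i=1 'd': node 7→1 (via fail)
i=2 'c': node 1→2  → match P1@[2:2]
i=3 'd': node 2→3
i=4 'b': node 3→4
i=5 'c': node 4→5  → match P1@[5:5]
i=6 'b': node 5→6  → match P0@[1:6],P2@[5:6]
i=7 'a': node 6→9 (via fail)
i=8 'b': node 9→12  → match P5@[7:8]
i=9 'c': node 12→13  → match P1@[9:9]
i=10 'a': node 13→14  → match P4@[7:10],P6@[9:10]
i=11 'a': node 14→9 (via fail)
i=12 'a': node 9→9 (via fail)
i=13 'c': node 9→7 (via fail)  → match P1@[13:13]
i=14 'b': node 7→8  → match P2@[13:14]
i=15 'c': node 8→7 (via fail)  → match P1@[15:15]
i=16 'b': node 7→8  → match P2@[15:16]
i=17 'd': node 8→1 (via fail)
i=18 'a': node 1→9 (via fail)
i=19 'a': node 9→9 (via fail)
i=20 'a': node 9→9 (via fail)

Result: [[0,1],[2,1],[5,1],[6,0],[6,2],[8,5],[9,1],[10,4],[10,6],[13,1],[14,2],[15,1],[16,2]]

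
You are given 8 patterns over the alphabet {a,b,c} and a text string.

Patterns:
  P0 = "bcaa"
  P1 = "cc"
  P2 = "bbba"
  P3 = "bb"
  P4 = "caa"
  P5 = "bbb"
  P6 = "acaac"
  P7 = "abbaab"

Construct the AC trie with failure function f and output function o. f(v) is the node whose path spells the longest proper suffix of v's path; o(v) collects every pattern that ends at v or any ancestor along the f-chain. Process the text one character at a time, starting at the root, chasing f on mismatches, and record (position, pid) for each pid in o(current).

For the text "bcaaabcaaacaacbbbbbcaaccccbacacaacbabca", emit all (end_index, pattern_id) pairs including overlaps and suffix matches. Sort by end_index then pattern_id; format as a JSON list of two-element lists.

Construct AC machine:
Trie nodes:
  0='ε' goto a→12 b→1 c→5
  1='b' goto b→7 c→2
  2='bc' goto a→3
  3='bca' goto a→4
  4='bcaa' goto ·  [P0 ends]
  5='c' goto a→10 c→6
  6='cc' goto ·  [P1 ends]
  7='bb' goto b→8  [P3 ends]
  8='bbb' goto a→9  [P5 ends]
  9='bbba' goto ·  [P2 ends]
  10='ca' goto a→11
  11='caa' goto ·  [P4 ends]
  12='a' goto b→17 c→13
  13='ac' goto a→14
  14='aca' goto a→15
  15='acaa' goto c→16
  16='acaac' goto ·  [P6 ends]
  17='ab' goto b→18
  18='abb' goto a→19
  19='abba' goto a→20
  20='abbaa' goto b→21
  21='abbaab' goto ·  [P7 ends]

BFS fail/out derivation:
  fail(1) 'b': from fail(0)=0 chase 'b': 0 ⇒ 0;  out=∅∪out(0)=∅
  fail(5) 'c': from fail(0)=0 chase 'c': 0 ⇒ 0;  out=∅∪out(0)=∅
  fail(12) 'a': from fail(0)=0 chase 'a': 0 ⇒ 0;  out=∅∪out(0)=∅
  fail(2) 'bc': from fail(1)=0 chase 'c': 0 ⇒ 5;  out=∅∪out(5)=∅
  fail(6) 'cc': from fail(5)=0 chase 'c': 0 ⇒ 5;  out={1}∪out(5)={1}
  fail(7) 'bb': from fail(1)=0 chase 'b': 0 ⇒ 1;  out={3}∪out(1)={3}
  fail(10) 'ca': from fail(5)=0 chase 'a': 0 ⇒ 12;  out=∅∪out(12)=∅
  fail(13) 'ac': from fail(12)=0 chase 'c': 0 ⇒ 5;  out=∅∪out(5)=∅
  fail(17) 'ab': from fail(12)=0 chase 'b': 0 ⇒ 1;  out=∅∪out(1)=∅
  fail(3) 'bca': from fail(2)=5 chase 'a': 5 ⇒ 10;  out=∅∪out(10)=∅
  fail(8) 'bbb': from fail(7)=1 chase 'b': 1 ⇒ 7;  out={5}∪out(7)={3,5}
  fail(11) 'caa': from fail(10)=12 chase 'a': 12→0 ⇒ 12;  out={4}∪out(12)={4}
  fail(14) 'aca': from fail(13)=5 chase 'a': 5 ⇒ 10;  out=∅∪out(10)=∅
  fail(18) 'abb': from fail(17)=1 chase 'b': 1 ⇒ 7;  out=∅∪out(7)={3}
  fail(4) 'bcaa': from fail(3)=10 chase 'a': 10 ⇒ 11;  out={0}∪out(11)={0,4}
  fail(9) 'bbba': from fail(8)=7 chase 'a': 7→1→0 ⇒ 12;  out={2}∪out(12)={2}
  fail(15) 'acaa': from fail(14)=10 chase 'a': 10 ⇒ 11;  out=∅∪out(11)={4}
  fail(19) 'abba': from fail(18)=7 chase 'a': 7→1→0 ⇒ 12;  out=∅∪out(12)=∅
  fail(16) 'acaac': from fail(15)=11 chase 'c': 11→12 ⇒ 13;  out={6}∪out(13)={6}
  fail(20) 'abbaa': from fail(19)=12 chase 'a': 12→0 ⇒ 12;  out=∅∪out(12)=∅
  fail(21) 'abbaab': from fail(20)=12 chase 'b': 12 ⇒ 17;  out={7}∪out(17)={7}

Text stream:
pos 0 'b': at 1
pos 1 'c': at 2
pos 2 'a': at 3
pos 3 'a': at 4  emit P0@[0:3],P4@[1:3]
pos 4 'a': at 12 (fail-walked)
pos 5 'b': at 17
pos 6 'c': at 2 (fail-walked)
pos 7 'a': at 3
pos 8 'a': at 4  emit P0@[5:8],P4@[6:8]
pos 9 'a': at 12 (fail-walked)
pos 10 'c': at 13
pos 11 'a': at 14
pos 12 'a': at 15  emit P4@[10:12]
pos 13 'c': at 16  emit P6@[9:13]
pos 14 'b': at 1 (fail-walked)
pos 15 'b': at 7  emit P3@[14:15]
pos 16 'b': at 8  emit P3@[15:16],P5@[14:16]
pos 17 'b': at 8 (fail-walked)  emit P3@[16:17],P5@[15:17]
pos 18 'b': at 8 (fail-walked)  emit P3@[17:18],P5@[16:18]
pos 19 'c': at 2 (fail-walked)
pos 20 'a': at 3
pos 21 'a': at 4  emit P0@[18:21],P4@[19:21]
pos 22 'c': at 13 (fail-walked)
pos 23 'c': at 6 (fail-walked)  emit P1@[22:23]
pos 24 'c': at 6 (fail-walked)  emit P1@[23:24]
pos 25 'c': at 6 (fail-walked)  emit P1@[24:25]
pos 26 'b': at 1 (fail-walked)
pos 27 'a': at 12 (fail-walked)
pos 28 'c': at 13
pos 29 'a': at 14
pos 30 'c': at 13 (fail-walked)
pos 31 'a': at 14
pos 32 'a': at 15  emit P4@[30:32]
pos 33 'c': at 16  emit P6@[29:33]
pos 34 'b': at 1 (fail-walked)
pos 35 'a': at 12 (fail-walked)
pos 36 'b': at 17
pos 37 'c': at 2 (fail-walked)
pos 38 'a': at 3

Matches: [[3,0],[3,4],[8,0],[8,4],[12,4],[13,6],[15,3],[16,3],[16,5],[17,3],[17,5],[18,3],[18,5],[21,0],[21,4],[23,1],[24,1],[25,1],[32,4],[33,6]]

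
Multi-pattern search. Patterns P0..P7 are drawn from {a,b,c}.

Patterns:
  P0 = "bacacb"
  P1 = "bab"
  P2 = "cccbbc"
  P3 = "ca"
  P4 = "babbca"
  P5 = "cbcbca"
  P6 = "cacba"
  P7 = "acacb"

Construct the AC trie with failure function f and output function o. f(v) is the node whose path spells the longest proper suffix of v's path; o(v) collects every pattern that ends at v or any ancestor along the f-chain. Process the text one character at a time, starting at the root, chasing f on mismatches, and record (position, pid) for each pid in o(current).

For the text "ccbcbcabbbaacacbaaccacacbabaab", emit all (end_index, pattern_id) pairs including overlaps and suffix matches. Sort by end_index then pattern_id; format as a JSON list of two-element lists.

Build automaton:
Trie nodes:
  n0 'ε': a→26 b→1 c→8
  n1 'b': a→2
  n2 'ba': b→7 c→3
  n3 'bac': a→4
  n4 'baca': c→5
  n5 'bacac': b→6
  n6 'bacacb': ·  ←P0
  n7 'bab': b→15  ←P1
  n8 'c': a→14 b→18 c→9
  n9 'cc': c→10
  n10 'ccc': b→11
  n11 'cccb': b→12
  n12 'cccbb': c→13
  n13 'cccbbc': ·  ←P2
  n14 'ca': c→23  ←P3
  n15 'babb': c→16
  n16 'babbc': a→17
  n17 'babbca': ·  ←P4
  n18 'cb': c→19
  n19 'cbc': b→20
  n20 'cbcb': c→21
  n21 'cbcbc': a→22
  n22 'cbcbca': ·  ←P5
  n23 'cac': b→24
  n24 'cacb': a→25
  n25 'cacba': ·  ←P6
  n26 'a': c→27
  n27 'ac': a→28
  n28 'aca': c→29
  n29 'acac': b→30
  n30 'acacb': ·  ←P7

Failure links (BFS by depth):
  fail(1) 'b': from fail(0)=0 chase 'b': 0 ⇒ 0;  out=∅∪out(0)=∅
  fail(8) 'c': from fail(0)=0 chase 'c': 0 ⇒ 0;  out=∅∪out(0)=∅
  fail(26) 'a': from fail(0)=0 chase 'a': 0 ⇒ 0;  out=∅∪out(0)=∅
  fail(2) 'ba': from fail(1)=0 chase 'a': 0 ⇒ 26;  out=∅∪out(26)=∅
  fail(9) 'cc': from fail(8)=0 chase 'c': 0 ⇒ 8;  out=∅∪out(8)=∅
  fail(14) 'ca': from fail(8)=0 chase 'a': 0 ⇒ 26;  out={3}∪out(26)={3}
  fail(18) 'cb': from fail(8)=0 chase 'b': 0 ⇒ 1;  out=∅∪out(1)=∅
  fail(27) 'ac': from fail(26)=0 chase 'c': 0 ⇒ 8;  out=∅∪out(8)=∅
  fail(3) 'bac': from fail(2)=26 chase 'c': 26 ⇒ 27;  out=∅∪out(27)=∅
  fail(7) 'bab': from fail(2)=26 chase 'b': 26→0 ⇒ 1;  out={1}∪out(1)={1}
  fail(10) 'ccc': from fail(9)=8 chase 'c': 8 ⇒ 9;  out=∅∪out(9)=∅
  fail(19) 'cbc': from fail(18)=1 chase 'c': 1→0 ⇒ 8;  out=∅∪out(8)=∅
  fail(23) 'cac': from fail(14)=26 chase 'c': 26 ⇒ 27;  out=∅∪out(27)=∅
  fail(28) 'aca': from fail(27)=8 chase 'a': 8 ⇒ 14;  out=∅∪out(14)={3}
  fail(4) 'baca': from fail(3)=27 chase 'a': 27 ⇒ 28;  out=∅∪out(28)={3}
  fail(11) 'cccb': from fail(10)=9 chase 'b': 9→8 ⇒ 18;  out=∅∪out(18)=∅
  fail(15) 'babb': from fail(7)=1 chase 'b': 1→0 ⇒ 1;  out=∅∪out(1)=∅
  fail(20) 'cbcb': from fail(19)=8 chase 'b': 8 ⇒ 18;  out=∅∪out(18)=∅
  fail(24) 'cacb': from fail(23)=27 chase 'b': 27→8 ⇒ 18;  out=∅∪out(18)=∅
  fail(29) 'acac': from fail(28)=14 chase 'c': 14 ⇒ 23;  out=∅∪out(23)=∅
  fail(5) 'bacac': from fail(4)=28 chase 'c': 28 ⇒ 29;  out=∅∪out(29)=∅
  fail(12) 'cccbb': from fail(11)=18 chase 'b': 18→1→0 ⇒ 1;  out=∅∪out(1)=∅
  fail(16) 'babbc': from fail(15)=1 chase 'c': 1→0 ⇒ 8;  out=∅∪out(8)=∅
  fail(21) 'cbcbc': from fail(20)=18 chase 'c': 18 ⇒ 19;  out=∅∪out(19)=∅
  fail(25) 'cacba': from fail(24)=18 chase 'a': 18→1 ⇒ 2;  out={6}∪out(2)={6}
  fail(30) 'acacb': from fail(29)=23 chase 'b': 23 ⇒ 24;  out={7}∪out(24)={7}
  fail(6) 'bacacb': from fail(5)=29 chase 'b': 29 ⇒ 30;  out={0}∪out(30)={0,7}
  fail(13) 'cccbbc': from fail(12)=1 chase 'c': 1→0 ⇒ 8;  out={2}∪out(8)={2}
  fail(17) 'babbca': from fail(16)=8 chase 'a': 8 ⇒ 14;  out={4}∪out(14)={3,4}
  fail(22) 'cbcbca': from fail(21)=19 chase 'a': 19→8 ⇒ 14;  out={5}∪out(14)={3,5}

Scan:
[0] read 'c'  n0⇒n8
[1] read 'c'  n8⇒n9
[2] read 'b'  n9⇒n18 (fail-walked)
[3] read 'c'  n18⇒n19
[4] read 'b'  n19⇒n20
[5] read 'c'  n20⇒n21
[6] read 'a'  n21⇒n22  emit P3@[5:6],P5@[1:6]
[7] read 'b'  n22⇒n1 (fail-walked)
[8] read 'b'  n1⇒n1 (fail-walked)
[9] read 'b'  n1⇒n1 (fail-walked)
[10] read 'a'  n1⇒n2
[11] read 'a'  n2⇒n26 (fail-walked)
[12] read 'c'  n26⇒n27
[13] read 'a'  n27⇒n28  emit P3@[12:13]
[14] read 'c'  n28⇒n29
[15] read 'b'  n29⇒n30  emit P7@[11:15]
[16] read 'a'  n30⇒n25 (fail-walked)  emit P6@[12:16]
[17] read 'a'  n25⇒n26 (fail-walked)
[18] read 'c'  n26⇒n27
[19] read 'c'  n27⇒n9 (fail-walked)
[20] read 'a'  n9⇒n14 (fail-walked)  emit P3@[19:20]
[21] read 'c'  n14⇒n23
[22] read 'a'  n23⇒n28 (fail-walked)  emit P3@[21:22]
[23] read 'c'  n28⇒n29
[24] read 'b'  n29⇒n30  emit P7@[20:24]
[25] read 'a'  n30⇒n25 (fail-walked)  emit P6@[21:25]
[26] read 'b'  n25⇒n7 (fail-walked)  emit P1@[24:26]
[27] read 'a'  n7⇒n2 (fail-walked)
[28] read 'a'  n2⇒n26 (fail-walked)
[29] read 'b'  n26⇒n1 (fail-walked)

Result: [[6,3],[6,5],[13,3],[15,7],[16,6],[20,3],[22,3],[24,7],[25,6],[26,1]]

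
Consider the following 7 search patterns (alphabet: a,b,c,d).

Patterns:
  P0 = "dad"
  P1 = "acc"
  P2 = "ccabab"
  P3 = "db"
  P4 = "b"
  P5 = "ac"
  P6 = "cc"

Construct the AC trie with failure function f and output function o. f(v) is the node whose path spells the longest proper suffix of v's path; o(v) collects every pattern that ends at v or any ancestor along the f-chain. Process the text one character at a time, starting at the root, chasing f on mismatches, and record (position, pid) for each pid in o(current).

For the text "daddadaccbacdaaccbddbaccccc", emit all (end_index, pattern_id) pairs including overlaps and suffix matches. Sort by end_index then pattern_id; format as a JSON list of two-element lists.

Construct AC machine:
Trie (insert patterns):
  0='ε' goto a→4 b→14 c→7 d→1
  1='d' goto a→2 b→13
  2='da' goto d→3
  3='dad' goto ·  ←P0
  4='a' goto c→5
  5='ac' goto c→6  ←P5
  6='acc' goto ·  ←P1
  7='c' goto c→8
  8='cc' goto a→9  ←P6
  9='cca' goto b→10
  10='ccab' goto a→11
  11='ccaba' goto b→12
  12='ccabab' goto ·  ←P2
  13='db' goto ·  ←P3
  14='b' goto ·  ←P4

BFS fail/out derivation:
  n1('d'): parent n0 fail=0; on 'd' 0 → fail=0;  out ∅∪∅=∅
  n4('a'): parent n0 fail=0; on 'a' 0 → fail=0;  out ∅∪∅=∅
  n7('c'): parent n0 fail=0; on 'c' 0 → fail=0;  out ∅∪∅=∅
  n14('b'): parent n0 fail=0; on 'b' 0 → fail=0;  out {4}∪∅={4}
  n2('da'): parent n1 fail=0; on 'a' 0 → fail=4;  out ∅∪∅=∅
  n5('ac'): parent n4 fail=0; on 'c' 0 → fail=7;  out {5}∪∅={5}
  n8('cc'): parent n7 fail=0; on 'c' 0 → fail=7;  out {6}∪∅={6}
  n13('db'): parent n1 fail=0; on 'b' 0 → fail=14;  out {3}∪{4}={3,4}
  n3('dad'): parent n2 fail=4; on 'd' 4→0 → fail=1;  out {0}∪∅={0}
  n6('acc'): parent n5 fail=7; on 'c' 7 → fail=8;  out {1}∪{6}={1,6}
  n9('cca'): parent n8 fail=7; on 'a' 7→0 → fail=4;  out ∅∪∅=∅
  n10('ccab'): parent n9 fail=4; on 'b' 4→0 → fail=14;  out ∅∪{4}={4}
  n11('ccaba'): parent n10 fail=14; on 'a' 14→0 → fail=4;  out ∅∪∅=∅
  n12('ccabab'): parent n11 fail=4; on 'b' 4→0 → fail=14;  out {2}∪{4}={2,4}

Scan:
i=0 'd': node 0→1
i=1 'a': node 1→2
i=2 'd': node 2→3  ** P0@[0:2]
i=3 'd': node 3→1 (via fail)
i=4 'a': node 1→2
i=5 'd': node 2→3  ** P0@[3:5]
i=6 'a': node 3→2 (via fail)
i=7 'c': node 2→5 (via fail)  ** P5@[6:7]
i=8 'c': node 5→6  ** P1@[6:8],P6@[7:8]
i=9 'b': node 6→14 (via fail)  ** P4@[9:9]
i=10 'a': node 14→4 (via fail)
i=11 'c': node 4→5  ** P5@[10:11]
i=12 'd': node 5→1 (via fail)
i=13 'a': node 1→2
i=14 'a': node 2→4 (via fail)
i=15 'c': node 4→5  ** P5@[14:15]
i=16 'c': node 5→6  ** P1@[14:16],P6@[15:16]
i=17 'b': node 6→14 (via fail)  ** P4@[17:17]
i=18 'd': node 14→1 (via fail)
i=19 'd': node 1→1 (via fail)
i=20 'b': node 1→13  ** P3@[19:20],P4@[20:20]
i=21 'a': node 13→4 (via fail)
i=22 'c': node 4→5  ** P5@[21:22]
i=23 'c': node 5→6  ** P1@[21:23],P6@[22:23]
i=24 'c': node 6→8 (via fail)  ** P6@[23:24]
i=25 'c': node 8→8 (via fail)  ** P6@[24:25]
i=26 'c': node 8→8 (via fail)  ** P6@[25:26]

Matches: [[2,0],[5,0],[7,5],[8,1],[8,6],[9,4],[11,5],[15,5],[16,1],[16,6],[17,4],[20,3],[20,4],[22,5],[23,1],[23,6],[24,6],[25,6],[26,6]]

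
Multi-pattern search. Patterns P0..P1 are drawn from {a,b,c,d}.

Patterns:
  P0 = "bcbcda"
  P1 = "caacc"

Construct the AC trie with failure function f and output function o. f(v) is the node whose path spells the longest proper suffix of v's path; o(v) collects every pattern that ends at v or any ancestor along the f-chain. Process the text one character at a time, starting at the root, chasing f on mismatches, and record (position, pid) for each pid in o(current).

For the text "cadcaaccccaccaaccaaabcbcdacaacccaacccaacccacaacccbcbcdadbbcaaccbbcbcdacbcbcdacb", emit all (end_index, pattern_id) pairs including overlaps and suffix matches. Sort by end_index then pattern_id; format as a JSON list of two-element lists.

Construct AC machine:
Trie (insert patterns):
  n0 'ε': b→1 c→7
  n1 'b': c→2
  n2 'bc': b→3
  n3 'bcb': c→4
  n4 'bcbc': d→5
  n5 'bcbcd': a→6
  n6 'bcbcda': ·  [P0 ends]
  n7 'c': a→8
  n8 'ca': a→9
  n9 'caa': c→10
  n10 'caac': c→11
  n11 'caacc': ·  [P1 ends]

BFS fail/out derivation:
  fail(1) 'b': from fail(0)=0 chase 'b': 0 ⇒ 0;  out=∅∪out(0)=∅
  fail(7) 'c': from fail(0)=0 chase 'c': 0 ⇒ 0;  out=∅∪out(0)=∅
  fail(2) 'bc': from fail(1)=0 chase 'c': 0 ⇒ 7;  out=∅∪out(7)=∅
  fail(8) 'ca': from fail(7)=0 chase 'a': 0 ⇒ 0;  out=∅∪out(0)=∅
  fail(3) 'bcb': from fail(2)=7 chase 'b': 7→0 ⇒ 1;  out=∅∪out(1)=∅
  fail(9) 'caa': from fail(8)=0 chase 'a': 0 ⇒ 0;  out=∅∪out(0)=∅
  fail(4) 'bcbc': from fail(3)=1 chase 'c': 1 ⇒ 2;  out=∅∪out(2)=∅
  fail(10) 'caac': from fail(9)=0 chase 'c': 0 ⇒ 7;  out=∅∪out(7)=∅
  fail(5) 'bcbcd': from fail(4)=2 chase 'd': 2→7→0 ⇒ 0;  out=∅∪out(0)=∅
  fail(11) 'caacc': from fail(10)=7 chase 'c': 7→0 ⇒ 7;  out={1}∪out(7)={1}
  fail(6) 'bcbcda': from fail(5)=0 chase 'a': 0 ⇒ 0;  out={0}∪out(0)={0}

Run:
pos 0 'c': at 7
pos 1 'a': at 8
pos 2 'd': at 0 (via fail)
pos 3 'c': at 7
pos 4 'a': at 8
pos 5 'a': at 9
pos 6 'c': at 10
pos 7 'c': at 11  → match P1@[3:7]
pos 8 'c': at 7 (via fail)
pos 9 'c': at 7 (via fail)
pos 10 'a': at 8
pos 11 'c': at 7 (via fail)
pos 12 'c': at 7 (via fail)
pos 13 'a': at 8
pos 14 'a': at 9
pos 15 'c': at 10
pos 16 'c': at 11  → match P1@[12:16]
pos 17 'a': at 8 (via fail)
pos 18 'a': at 9
pos 19 'a': at 0 (via fail)
pos 20 'b': at 1
pos 21 'c': at 2
pos 22 'b': at 3
pos 23 'c': at 4
pos 24 'd': at 5
pos 25 'a': at 6  → match P0@[20:25]
pos 26 'c': at 7 (via fail)
pos 27 'a': at 8
pos 28 'a': at 9
pos 29 'c': at 10
pos 30 'c': at 11  → match P1@[26:30]
pos 31 'c': at 7 (via fail)
pos 32 'a': at 8
pos 33 'a': at 9
pos 34 'c': at 10
pos 35 'c': at 11  → match P1@[31:35]
pos 36 'c': at 7 (via fail)
pos 37 'a': at 8
pos 38 'a': at 9
pos 39 'c': at 10
pos 40 'c': at 11  → match P1@[36:40]
pos 41 'c': at 7 (via fail)
pos 42 'a': at 8
pos 43 'c': at 7 (via fail)
pos 44 'a': at 8
pos 45 'a': at 9
pos 46 'c': at 10
pos 47 'c': at 11  → match P1@[43:47]
pos 48 'c': at 7 (via fail)
pos 49 'b': at 1 (via fail)
pos 50 'c': at 2
pos 51 'b': at 3
pos 52 'c': at 4
pos 53 'd': at 5
pos 54 'a': at 6  → match P0@[49:54]
pos 55 'd': at 0 (via fail)
pos 56 'b': at 1
pos 57 'b': at 1 (via fail)
pos 58 'c': at 2
pos 59 'a': at 8 (via fail)
pos 60 'a': at 9
pos 61 'c': at 10
pos 62 'c': at 11  → match P1@[58:62]
pos 63 'b': at 1 (via fail)
pos 64 'b': at 1 (via fail)
pos 65 'c': at 2
pos 66 'b': at 3
pos 67 'c': at 4
pos 68 'd': at 5
pos 69 'a': at 6  → match P0@[64:69]
pos 70 'c': at 7 (via fail)
pos 71 'b': at 1 (via fail)
pos 72 'c': at 2
pos 73 'b': at 3
pos 74 'c': at 4
pos 75 'd': at 5
pos 76 'a': at 6  → match P0@[71:76]
pos 77 'c': at 7 (via fail)
pos 78 'b': at 1 (via fail)

All matches (sorted): [[7,1],[16,1],[25,0],[30,1],[35,1],[40,1],[47,1],[54,0],[62,1],[69,0],[76,0]]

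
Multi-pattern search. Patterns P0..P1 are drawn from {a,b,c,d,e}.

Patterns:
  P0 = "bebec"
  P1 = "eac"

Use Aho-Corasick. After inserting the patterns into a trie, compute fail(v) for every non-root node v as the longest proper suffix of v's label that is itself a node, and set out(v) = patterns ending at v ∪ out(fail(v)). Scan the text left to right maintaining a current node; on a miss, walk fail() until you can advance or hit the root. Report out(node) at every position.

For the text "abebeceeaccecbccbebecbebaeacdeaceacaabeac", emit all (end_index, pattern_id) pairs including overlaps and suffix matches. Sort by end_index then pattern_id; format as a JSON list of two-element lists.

Build automaton:
Trie nodes:
  0='ε' goto b→1 e→6
  1='b' goto e→2
  2='be' goto b→3
  3='beb' goto e→4
  4='bebe' goto c→5
  5='bebec' goto ·  [P0 ends]
  6='e' goto a→7
  7='ea' goto c→8
  8='eac' goto ·  [P1 ends]

BFS fail/out derivation:
  fail(1) 'b': from fail(0)=0 chase 'b': 0 ⇒ 0;  out=∅∪out(0)=∅
  fail(6) 'e': from fail(0)=0 chase 'e': 0 ⇒ 0;  out=∅∪out(0)=∅
  fail(2) 'be': from fail(1)=0 chase 'e': 0 ⇒ 6;  out=∅∪out(6)=∅
  fail(7) 'ea': from fail(6)=0 chase 'a': 0 ⇒ 0;  out=∅∪out(0)=∅
  fail(3) 'beb': from fail(2)=6 chase 'b': 6→0 ⇒ 1;  out=∅∪out(1)=∅
  fail(8) 'eac': from fail(7)=0 chase 'c': 0 ⇒ 0;  out={1}∪out(0)={1}
  fail(4) 'bebe': from fail(3)=1 chase 'e': 1 ⇒ 2;  out=∅∪out(2)=∅
  fail(5) 'bebec': from fail(4)=2 chase 'c': 2→6→0 ⇒ 0;  out={0}∪out(0)={0}

Scan:
i=0 'a': node 0→0
i=1 'b': node 0→1
i=2 'e': node 1→2
i=3 'b': node 2→3
i=4 'e': node 3→4
i=5 'c': node 4→5  → match P0@[1:5]
i=6 'e': node 5→6 ·f
i=7 'e': node 6→6 ·f
i=8 'a': node 6→7
i=9 'c': node 7→8  → match P1@[7:9]
i=10 'c': node 8→0 ·f
i=11 'e': node 0→6
i=12 'c': node 6→0 ·f
i=13 'b': node 0→1
i=14 'c': node 1→0 ·f
i=15 'c': node 0→0
i=16 'b': node 0→1
i=17 'e': node 1→2
i=18 'b': node 2→3
i=19 'e': node 3→4
i=20 'c': node 4→5  → match P0@[16:20]
i=21 'b': node 5→1 ·f
i=22 'e': node 1→2
i=23 'b': node 2→3
i=24 'a': node 3→0 ·f
i=25 'e': node 0→6
i=26 'a': node 6→7
i=27 'c': node 7→8  → match P1@[25:27]
i=28 'd': node 8→0 ·f
i=29 'e': node 0→6
i=30 'a': node 6→7
i=31 'c': node 7→8  → match P1@[29:31]
i=32 'e': node 8→6 ·f
i=33 'a': node 6→7
i=34 'c': node 7→8  → match P1@[32:34]
i=35 'a': node 8→0 ·f
i=36 'a': node 0→0
i=37 'b': node 0→1
i=38 'e': node 1→2
i=39 'a': node 2→7 ·f
i=40 'c': node 7→8  → match P1@[38:40]

Result: [[5,0],[9,1],[20,0],[27,1],[31,1],[34,1],[40,1]]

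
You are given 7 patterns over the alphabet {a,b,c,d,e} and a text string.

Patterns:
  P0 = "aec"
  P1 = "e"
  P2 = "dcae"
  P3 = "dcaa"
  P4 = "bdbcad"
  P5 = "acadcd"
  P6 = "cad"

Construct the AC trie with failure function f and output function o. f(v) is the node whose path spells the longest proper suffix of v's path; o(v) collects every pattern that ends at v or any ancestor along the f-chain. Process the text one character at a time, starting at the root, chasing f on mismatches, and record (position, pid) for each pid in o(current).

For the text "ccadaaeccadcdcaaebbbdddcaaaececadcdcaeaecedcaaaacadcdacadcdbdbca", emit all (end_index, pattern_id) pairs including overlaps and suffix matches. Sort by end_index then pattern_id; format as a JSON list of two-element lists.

Build automaton:
Trie nodes:
  n0 'ε': a→1 b→10 c→21 d→5 e→4
  n1 'a': c→16 e→2
  n2 'ae': c→3
  n3 'aec': ·  [P0 ends]
  n4 'e': ·  [P1 ends]
  n5 'd': c→6
  n6 'dc': a→7
  n7 'dca': a→9 e→8
  n8 'dcae': ·  [P2 ends]
  n9 'dcaa': ·  [P3 ends]
  n10 'b': d→11
  n11 'bd': b→12
  n12 'bdb': c→13
  n13 'bdbc': a→14
  n14 'bdbca': d→15
  n15 'bdbcad': ·  [P4 ends]
  n16 'ac': a→17
  n17 'aca': d→18
  n18 'acad': c→19
  n19 'acadc': d→20
  n20 'acadcd': ·  [P5 ends]
  n21 'c': a→22
  n22 'ca': d→23
  n23 'cad': ·  [P6 ends]

BFS fail/out derivation:
  n1('a'): parent n0 fail=0; on 'a' 0 → fail=0;  out ∅∪∅=∅
  n4('e'): parent n0 fail=0; on 'e' 0 → fail=0;  out {1}∪∅={1}
  n5('d'): parent n0 fail=0; on 'd' 0 → fail=0;  out ∅∪∅=∅
  n10('b'): parent n0 fail=0; on 'b' 0 → fail=0;  out ∅∪∅=∅
  n21('c'): parent n0 fail=0; on 'c' 0 → fail=0;  out ∅∪∅=∅
  n2('ae'): parent n1 fail=0; on 'e' 0 → fail=4;  out ∅∪{1}={1}
  n6('dc'): parent n5 fail=0; on 'c' 0 → fail=21;  out ∅∪∅=∅
  n11('bd'): parent n10 fail=0; on 'd' 0 → fail=5;  out ∅∪∅=∅
  n16('ac'): parent n1 fail=0; on 'c' 0 → fail=21;  out ∅∪∅=∅
  n22('ca'): parent n21 fail=0; on 'a' 0 → fail=1;  out ∅∪∅=∅
  n3('aec'): parent n2 fail=4; on 'c' 4→0 → fail=21;  out {0}∪∅={0}
  n7('dca'): parent n6 fail=21; on 'a' 21 → fail=22;  out ∅∪∅=∅
  n12('bdb'): parent n11 fail=5; on 'b' 5→0 → fail=10;  out ∅∪∅=∅
  n17('aca'): parent n16 fail=21; on 'a' 21 → fail=22;  out ∅∪∅=∅
  n23('cad'): parent n22 fail=1; on 'd' 1→0 → fail=5;  out {6}∪∅={6}
  n8('dcae'): parent n7 fail=22; on 'e' 22→1 → fail=2;  out {2}∪{1}={1,2}
  n9('dcaa'): parent n7 fail=22; on 'a' 22→1→0 → fail=1;  out {3}∪∅={3}
  n13('bdbc'): parent n12 fail=10; on 'c' 10→0 → fail=21;  out ∅∪∅=∅
  n18('acad'): parent n17 fail=22; on 'd' 22 → fail=23;  out ∅∪{6}={6}
  n14('bdbca'): parent n13 fail=21; on 'a' 21 → fail=22;  out ∅∪∅=∅
  n19('acadc'): parent n18 fail=23; on 'c' 23→5 → fail=6;  out ∅∪∅=∅
  n15('bdbcad'): parent n14 fail=22; on 'd' 22 → fail=23;  out {4}∪{6}={4,6}
  n20('acadcd'): parent n19 fail=6; on 'd' 6→21→0 → fail=5;  out {5}∪∅={5}

Run:
pos 0 'c': at 21
pos 1 'c': at 21 (fail-walked)
pos 2 'a': at 22
pos 3 'd': at 23  emit P6@[1:3]
pos 4 'a': at 1 (fail-walked)
pos 5 'a': at 1 (fail-walked)
pos 6 'e': at 2  emit P1@[6:6]
pos 7 'c': at 3  emit P0@[5:7]
pos 8 'c': at 21 (fail-walked)
pos 9 'a': at 22
pos 10 'd': at 23  emit P6@[8:10]
pos 11 'c': at 6 (fail-walked)
pos 12 'd': at 5 (fail-walked)
pos 13 'c': at 6
pos 14 'a': at 7
pos 15 'a': at 9  emit P3@[12:15]
pos 16 'e': at 2 (fail-walked)  emit P1@[16:16]
pos 17 'b': at 10 (fail-walked)
pos 18 'b': at 10 (fail-walked)
pos 19 'b': at 10 (fail-walked)
pos 20 'd': at 11
pos 21 'd': at 5 (fail-walked)
pos 22 'd': at 5 (fail-walked)
pos 23 'c': at 6
pos 24 'a': at 7
pos 25 'a': at 9  emit P3@[22:25]
pos 26 'a': at 1 (fail-walked)
pos 27 'e': at 2  emit P1@[27:27]
pos 28 'c': at 3  emit P0@[26:28]
pos 29 'e': at 4 (fail-walked)  emit P1@[29:29]
pos 30 'c': at 21 (fail-walked)
pos 31 'a': at 22
pos 32 'd': at 23  emit P6@[30:32]
pos 33 'c': at 6 (fail-walked)
pos 34 'd': at 5 (fail-walked)
pos 35 'c': at 6
pos 36 'a': at 7
pos 37 'e': at 8  emit P1@[37:37],P2@[34:37]
pos 38 'a': at 1 (fail-walked)
pos 39 'e': at 2  emit P1@[39:39]
pos 40 'c': at 3  emit P0@[38:40]
pos 41 'e': at 4 (fail-walked)  emit P1@[41:41]
pos 42 'd': at 5 (fail-walked)
pos 43 'c': at 6
pos 44 'a': at 7
pos 45 'a': at 9  emit P3@[42:45]
pos 46 'a': at 1 (fail-walked)
pos 47 'a': at 1 (fail-walked)
pos 48 'c': at 16
pos 49 'a': at 17
pos 50 'd': at 18  emit P6@[48:50]
pos 51 'c': at 19
pos 52 'd': at 20  emit P5@[47:52]
pos 53 'a': at 1 (fail-walked)
pos 54 'c': at 16
pos 55 'a': at 17
pos 56 'd': at 18  emit P6@[54:56]
pos 57 'c': at 19
pos 58 'd': at 20  emit P5@[53:58]
pos 59 'b': at 10 (fail-walked)
pos 60 'd': at 11
pos 61 'b': at 12
pos 62 'c': at 13
pos 63 'a': at 14

Result: [[3,6],[6,1],[7,0],[10,6],[15,3],[16,1],[25,3],[27,1],[28,0],[29,1],[32,6],[37,1],[37,2],[39,1],[40,0],[41,1],[45,3],[50,6],[52,5],[56,6],[58,5]]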